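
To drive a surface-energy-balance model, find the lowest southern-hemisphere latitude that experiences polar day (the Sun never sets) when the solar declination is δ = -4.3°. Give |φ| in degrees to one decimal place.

|φ| = 85.7°

Polar day requires cos H₀ = −tan φ tan δ ≤ −1, i.e. tan φ tan δ ≥ 1.
The boundary is |tan φ| · |tan δ| = 1, so |φ| = 90° − |δ| = 90° − 4.3° = 85.7° in the southern hemisphere.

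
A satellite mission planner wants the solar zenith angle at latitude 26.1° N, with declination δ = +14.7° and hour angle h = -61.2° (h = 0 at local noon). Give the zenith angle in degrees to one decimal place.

cos θ_z = sin ϕ sin δ + cos ϕ cos δ cos h = 0.111638 + 0.418467 = 0.530105.
θ_z = arccos(0.530105) = 58.0°.

θ_z = 58.0°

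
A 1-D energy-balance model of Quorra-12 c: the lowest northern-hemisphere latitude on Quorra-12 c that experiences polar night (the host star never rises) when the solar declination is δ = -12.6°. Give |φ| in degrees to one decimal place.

Polar night requires cos H₀ = −tan φ tan δ ≥ 1, i.e. tan φ tan δ ≤ −1.
The boundary is |tan φ| · |tan δ| = 1, so |φ| = 90° − |δ| = 90° − 12.6° = 77.4° in the northern hemisphere.

|φ| = 77.4°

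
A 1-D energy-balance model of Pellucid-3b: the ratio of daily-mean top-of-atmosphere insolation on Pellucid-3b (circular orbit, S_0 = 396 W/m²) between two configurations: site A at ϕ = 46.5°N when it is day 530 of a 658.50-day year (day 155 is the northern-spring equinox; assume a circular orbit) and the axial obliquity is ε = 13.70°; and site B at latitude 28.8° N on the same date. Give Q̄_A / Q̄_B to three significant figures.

— Configuration A (ϕ=+46.5°):
Solar longitude: L_s = 360° × (530 − 155)/658.50 = 205.011°.
sin δ = sin 13.70° × sin 205.011° = -0.10013, so δ = -5.747°.
cos h₀ = −tan(+46.5°) tan(-5.747°) = 0.1061, h₀ = 1.4645 rad.
Bracket: h₀ sin ϕ sin δ + cos ϕ cos δ sin h₀ = 1.4645×0.72537×-0.10013 + 0.68835×0.99497×0.99436 = -0.106369 + 0.681025 = 0.574656.
Q̄ = (S_0/π) × [bracket] = (396/π) × 0.574656 = 72.436 W/m².
— Configuration B (ϕ=+28.8°):
cos h₀ = −tan(+28.8°) tan(-5.747°) = 0.0553, h₀ = 1.5154 rad.
Bracket: h₀ sin ϕ sin δ + cos ϕ cos δ sin h₀ = 1.5154×0.48175×-0.10013 + 0.87631×0.99497×0.99847 = -0.073099 + 0.870568 = 0.797469.
Q̄ = (S_0/π) × [bracket] = (396/π) × 0.797469 = 100.52 W/m².
Ratio Q̄_A / Q̄_B = 72.436 / 100.52 = 0.7206.

Q̄_A / Q̄_B ≈ 0.721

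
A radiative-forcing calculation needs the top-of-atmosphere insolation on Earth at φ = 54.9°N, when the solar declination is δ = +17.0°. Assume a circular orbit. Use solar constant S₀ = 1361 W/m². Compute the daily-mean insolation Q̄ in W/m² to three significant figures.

Q̄ ≈ 424 W/m²

cos H₀ = −tan(+54.9°) tan(+17.000°) = -0.4350, H₀ = 2.0208 rad.
Bracket: H₀ sin φ sin δ + cos φ cos δ sin H₀ = 2.0208×0.81815×0.29237 + 0.57501×0.95630×0.90043 = 0.483380 + 0.495130 = 0.978510.
Q̄ = (S₀/π) × [bracket] = (1361/π) × 0.978510 = 423.9 W/m².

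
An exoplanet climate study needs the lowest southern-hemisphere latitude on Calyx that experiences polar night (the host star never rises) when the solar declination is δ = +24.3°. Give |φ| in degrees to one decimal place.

|φ| = 65.7°

Polar night requires cos H₀ = −tan φ tan δ ≥ 1, i.e. tan φ tan δ ≤ −1.
The boundary is |tan φ| · |tan δ| = 1, so |φ| = 90° − |δ| = 90° − 24.3° = 65.7° in the southern hemisphere.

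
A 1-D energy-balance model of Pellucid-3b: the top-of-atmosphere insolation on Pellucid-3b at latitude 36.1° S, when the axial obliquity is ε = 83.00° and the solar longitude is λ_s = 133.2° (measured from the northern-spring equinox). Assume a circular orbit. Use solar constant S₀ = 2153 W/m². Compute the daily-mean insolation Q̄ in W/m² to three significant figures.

Solar declination: sin δ = sin ε · sin λ_s = sin 83.00° × sin 133.2° = 0.72354, so δ = +46.347°.
cos H₀ = −tan(-36.1°) tan(+46.347°) = 0.7643, H₀ = 0.7008 rad.
Bracket: H₀ sin φ sin δ + cos φ cos δ sin H₀ = 0.7008×-0.58920×0.72354 + 0.80799×0.69029×0.64482 = -0.298758 + 0.359647 = 0.060889.
Q̄ = (S₀/π) × [bracket] = (2153/π) × 0.060889 = 41.73 W/m².

Q̄ ≈ 41.7 W/m²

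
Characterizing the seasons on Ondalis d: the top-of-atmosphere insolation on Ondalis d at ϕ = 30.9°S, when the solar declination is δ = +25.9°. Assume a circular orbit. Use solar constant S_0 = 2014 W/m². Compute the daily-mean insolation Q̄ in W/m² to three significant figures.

Q̄ ≈ 290 W/m²

cos h₀ = −tan(-30.9°) tan(+25.900°) = 0.2906, h₀ = 1.2759 rad.
Bracket: h₀ sin ϕ sin δ + cos ϕ cos δ sin h₀ = 1.2759×-0.51354×0.43680 + 0.85806×0.89956×0.95684 = -0.286203 + 0.738562 = 0.452359.
Q̄ = (S_0/π) × [bracket] = (2014/π) × 0.452359 = 290.0 W/m².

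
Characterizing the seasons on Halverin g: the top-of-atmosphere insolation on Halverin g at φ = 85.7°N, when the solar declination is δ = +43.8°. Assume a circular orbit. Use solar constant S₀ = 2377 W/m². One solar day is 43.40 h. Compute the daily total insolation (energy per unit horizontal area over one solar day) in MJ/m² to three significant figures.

256 MJ/m²

cos H₀ = −tan(+85.7°) tan(+43.800°) = -12.7538 ≤ −1 ⇒ polar day, H₀ = π.
Bracket: H₀ sin φ sin δ + cos φ cos δ sin H₀ = 3.1416×0.99719×0.69214 + 0.07498×0.72176×0.00000 = 2.168317 + 0.000000 = 2.168317.
Q̄ = (S₀/π) × [bracket] = (2377/π) × 2.168317 = 1640.6 W/m².
Daily total = Q̄ × 43.40 h × 3600 s/h = 1640.6 × 43.40 × 3600 / 10⁶ = 256.3 MJ/m².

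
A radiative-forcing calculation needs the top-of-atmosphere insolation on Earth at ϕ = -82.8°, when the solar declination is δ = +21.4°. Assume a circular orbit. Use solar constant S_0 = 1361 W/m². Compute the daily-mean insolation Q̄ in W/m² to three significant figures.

cos h₀ = −tan(-82.8°) tan(+21.400°) = 3.1022 ≥ 1 ⇒ polar night, h₀ = 0 and Q̄ = 0.

Q̄ ≈ 0.00 W/m²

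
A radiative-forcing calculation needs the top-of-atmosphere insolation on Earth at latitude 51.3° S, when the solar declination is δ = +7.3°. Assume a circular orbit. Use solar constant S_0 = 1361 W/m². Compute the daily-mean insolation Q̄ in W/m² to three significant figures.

cos h₀ = −tan(-51.3°) tan(+7.300°) = 0.1599, h₀ = 1.4102 rad.
Bracket: h₀ sin ϕ sin δ + cos ϕ cos δ sin h₀ = 1.4102×-0.78043×0.12706 + 0.62524×0.99189×0.98713 = -0.139837 + 0.612188 = 0.472351.
Q̄ = (S_0/π) × [bracket] = (1361/π) × 0.472351 = 204.6 W/m².

Q̄ ≈ 205 W/m²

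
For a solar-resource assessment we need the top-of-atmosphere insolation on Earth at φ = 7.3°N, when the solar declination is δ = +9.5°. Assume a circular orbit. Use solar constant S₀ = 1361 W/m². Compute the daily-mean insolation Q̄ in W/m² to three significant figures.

cos H₀ = −tan(+7.3°) tan(+9.500°) = -0.0214, H₀ = 1.5922 rad.
Bracket: H₀ sin φ sin δ + cos φ cos δ sin H₀ = 1.5922×0.12706×0.16505 + 0.99189×0.98629×0.99977 = 0.033390 + 0.978066 = 1.011456.
Q̄ = (S₀/π) × [bracket] = (1361/π) × 1.011456 = 438.2 W/m².

Q̄ ≈ 438 W/m²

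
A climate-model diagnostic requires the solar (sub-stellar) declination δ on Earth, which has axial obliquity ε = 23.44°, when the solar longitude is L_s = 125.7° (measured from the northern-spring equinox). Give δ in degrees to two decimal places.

δ = +18.85°

sin δ = sin ε · sin L_s = sin 23.44° × sin 125.7° = 0.323037.
δ = arcsin(0.323037) = +18.85°.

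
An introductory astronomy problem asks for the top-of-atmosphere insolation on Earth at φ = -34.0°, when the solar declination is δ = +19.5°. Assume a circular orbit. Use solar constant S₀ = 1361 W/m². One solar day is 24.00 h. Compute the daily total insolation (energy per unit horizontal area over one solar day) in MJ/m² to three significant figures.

19.1 MJ/m²

cos H₀ = −tan(-34.0°) tan(+19.500°) = 0.2389, H₀ = 1.3296 rad.
Bracket: H₀ sin φ sin δ + cos φ cos δ sin H₀ = 1.3296×-0.55919×0.33381 + 0.82904×0.94264×0.97106 = -0.248187 + 0.758870 = 0.510683.
Q̄ = (S₀/π) × [bracket] = (1361/π) × 0.510683 = 221.24 W/m².
Daily total = Q̄ × 24.00 h × 3600 s/h = 221.24 × 24.00 × 3600 / 10⁶ = 19.12 MJ/m².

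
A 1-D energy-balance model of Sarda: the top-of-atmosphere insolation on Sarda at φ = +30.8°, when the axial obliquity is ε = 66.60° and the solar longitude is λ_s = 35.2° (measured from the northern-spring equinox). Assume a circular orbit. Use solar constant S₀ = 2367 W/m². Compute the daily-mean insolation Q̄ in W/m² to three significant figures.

Q̄ ≈ 908 W/m²

Solar declination: sin δ = sin ε · sin λ_s = sin 66.60° × sin 35.2° = 0.52902, so δ = +31.939°.
cos H₀ = −tan(+30.8°) tan(+31.939°) = -0.3716, H₀ = 1.9516 rad.
Bracket: H₀ sin φ sin δ + cos φ cos δ sin H₀ = 1.9516×0.51204×0.52902 + 0.85896×0.84861×0.92838 = 0.528648 + 0.676717 = 1.205365.
Q̄ = (S₀/π) × [bracket] = (2367/π) × 1.205365 = 908.2 W/m².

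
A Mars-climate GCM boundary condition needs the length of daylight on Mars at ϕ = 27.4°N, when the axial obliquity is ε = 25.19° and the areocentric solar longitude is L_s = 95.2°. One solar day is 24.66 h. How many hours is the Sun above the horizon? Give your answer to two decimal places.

14.25 h

sin δ = sin 25.19° × sin 95.2° = 0.42387, so δ = +25.079°.
cos h₀ = −tan ϕ · tan δ = −tan(+27.4°) × tan(+25.079°) = -0.2426, so h₀ = 1.8158 rad = 104.04°.
Daylight = 2h₀/(2π) × 24.66 h = (1.8158/π) × 24.66 = 14.25 h.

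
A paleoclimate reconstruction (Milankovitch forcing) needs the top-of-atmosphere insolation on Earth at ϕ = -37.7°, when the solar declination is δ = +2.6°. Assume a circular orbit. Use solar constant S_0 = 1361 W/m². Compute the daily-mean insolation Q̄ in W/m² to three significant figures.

Q̄ ≈ 324 W/m²

cos h₀ = −tan(-37.7°) tan(+2.600°) = 0.0351, h₀ = 1.5357 rad.
Bracket: h₀ sin ϕ sin δ + cos ϕ cos δ sin h₀ = 1.5357×-0.61153×0.04536 + 0.79122×0.99897×0.99938 = -0.042599 + 0.789915 = 0.747316.
Q̄ = (S_0/π) × [bracket] = (1361/π) × 0.747316 = 323.8 W/m².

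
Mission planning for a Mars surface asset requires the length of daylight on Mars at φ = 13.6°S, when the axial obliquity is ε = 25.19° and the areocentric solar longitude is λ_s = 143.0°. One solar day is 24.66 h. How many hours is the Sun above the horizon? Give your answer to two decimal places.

11.83 h

sin δ = sin 25.19° × sin 143.0° = 0.25615, so δ = +14.841°.
cos H₀ = −tan φ · tan δ = −tan(-13.6°) × tan(+14.841°) = 0.0641, so H₀ = 1.5066 rad = 86.32°.
Daylight = 2H₀/(2π) × 24.66 h = (1.5066/π) × 24.66 = 11.83 h.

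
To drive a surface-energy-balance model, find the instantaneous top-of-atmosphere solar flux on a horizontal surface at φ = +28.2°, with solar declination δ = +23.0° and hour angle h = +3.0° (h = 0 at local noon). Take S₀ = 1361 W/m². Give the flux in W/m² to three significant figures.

cos θ_z = sin φ sin δ + cos φ cos δ cos h = 0.184640 + 0.810132 = 0.994772.
Flux = S₀ · cos θ_z = 1361 × 0.994772 = 1354 W/m².

1.35e+03 W/m²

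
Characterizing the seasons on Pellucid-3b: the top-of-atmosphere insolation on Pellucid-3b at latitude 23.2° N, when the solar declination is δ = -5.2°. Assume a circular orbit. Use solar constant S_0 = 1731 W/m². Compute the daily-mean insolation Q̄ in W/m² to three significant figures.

cos h₀ = −tan(+23.2°) tan(-5.200°) = 0.0390, h₀ = 1.5318 rad.
Bracket: h₀ sin ϕ sin δ + cos ϕ cos δ sin h₀ = 1.5318×0.39394×-0.09063 + 0.91914×0.99588×0.99924 = -0.054690 + 0.914657 = 0.859967.
Q̄ = (S_0/π) × [bracket] = (1731/π) × 0.859967 = 473.8 W/m².

Q̄ ≈ 474 W/m²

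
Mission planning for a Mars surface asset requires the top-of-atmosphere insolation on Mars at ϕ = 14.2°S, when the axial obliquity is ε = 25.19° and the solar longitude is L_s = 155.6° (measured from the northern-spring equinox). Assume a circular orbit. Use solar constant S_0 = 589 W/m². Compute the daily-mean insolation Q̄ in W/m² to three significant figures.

Q̄ ≈ 166 W/m²

Solar declination: sin δ = sin ε · sin L_s = sin 25.19° × sin 155.6° = 0.17583, so δ = +10.127°.
cos h₀ = −tan(-14.2°) tan(+10.127°) = 0.0452, h₀ = 1.5256 rad.
Bracket: h₀ sin ϕ sin δ + cos ϕ cos δ sin h₀ = 1.5256×-0.24531×0.17583 + 0.96945×0.98442×0.99898 = -0.065803 + 0.953373 = 0.887570.
Q̄ = (S_0/π) × [bracket] = (589/π) × 0.887570 = 166.4 W/m².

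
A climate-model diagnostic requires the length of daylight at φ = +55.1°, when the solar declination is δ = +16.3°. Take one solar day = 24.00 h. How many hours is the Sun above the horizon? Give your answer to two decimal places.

15.30 h

cos H₀ = −tan φ · tan δ = −tan(+55.1°) × tan(+16.300°) = -0.4192, so H₀ = 2.0033 rad = 114.78°.
Daylight = 2H₀/(2π) × 24.00 h = (2.0033/π) × 24.00 = 15.30 h.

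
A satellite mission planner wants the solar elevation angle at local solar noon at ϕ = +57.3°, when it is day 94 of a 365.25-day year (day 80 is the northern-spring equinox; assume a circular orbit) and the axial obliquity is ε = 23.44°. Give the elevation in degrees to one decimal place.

38.1°

Solar longitude: L_s = 360° × (94 − 80)/365.25 = 13.799°.
sin δ = sin 23.44° × sin 13.799° = 0.09488, so δ = +5.444°.
At local noon the hour angle is zero, so the zenith angle equals |ϕ − δ| = |+57.3° − (+5.444°)| = 51.856°.
Elevation = 90° − 51.856° = 38.1°.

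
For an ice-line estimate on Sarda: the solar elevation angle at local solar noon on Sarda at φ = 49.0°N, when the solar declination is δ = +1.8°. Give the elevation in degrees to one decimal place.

At local noon the hour angle is zero, so the zenith angle equals |φ − δ| = |+49.0° − (+1.800°)| = 47.200°.
Elevation = 90° − 47.200° = 42.8°.

42.8°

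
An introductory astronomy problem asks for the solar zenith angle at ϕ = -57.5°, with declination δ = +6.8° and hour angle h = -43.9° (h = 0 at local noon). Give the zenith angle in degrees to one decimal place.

θ_z = 73.5°

cos θ_z = sin ϕ sin δ + cos ϕ cos δ cos h = -0.099861 + 0.384428 = 0.284567.
θ_z = arccos(0.284567) = 73.5°.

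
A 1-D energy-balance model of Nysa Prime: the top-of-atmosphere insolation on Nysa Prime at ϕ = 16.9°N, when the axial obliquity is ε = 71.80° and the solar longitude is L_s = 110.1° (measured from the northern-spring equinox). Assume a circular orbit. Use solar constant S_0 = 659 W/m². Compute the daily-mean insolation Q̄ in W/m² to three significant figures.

Solar declination: sin δ = sin ε · sin L_s = sin 71.80° × sin 110.1° = 0.89211, so δ = +63.140°.
cos h₀ = −tan(+16.9°) tan(+63.140°) = -0.5999, h₀ = 2.2142 rad.
Bracket: h₀ sin ϕ sin δ + cos ϕ cos δ sin h₀ = 2.2142×0.29070×0.89211 + 0.95681×0.45181×0.80007 = 0.574223 + 0.345867 = 0.920090.
Q̄ = (S_0/π) × [bracket] = (659/π) × 0.920090 = 193.0 W/m².

Q̄ ≈ 193 W/m²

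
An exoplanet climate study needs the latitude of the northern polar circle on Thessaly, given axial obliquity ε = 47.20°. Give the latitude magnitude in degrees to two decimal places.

The polar circle is the lowest latitude that experiences at least one full rotation of continuous daylight at the northern-summer solstice; it lies at |φ| = 90° − ε = 90° − 47.20° = 42.80°.

42.80°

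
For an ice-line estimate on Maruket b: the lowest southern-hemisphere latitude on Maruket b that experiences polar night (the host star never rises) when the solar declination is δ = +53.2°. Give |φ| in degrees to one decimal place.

Polar night requires cos H₀ = −tan φ tan δ ≥ 1, i.e. tan φ tan δ ≤ −1.
The boundary is |tan φ| · |tan δ| = 1, so |φ| = 90° − |δ| = 90° − 53.2° = 36.8° in the southern hemisphere.

|φ| = 36.8°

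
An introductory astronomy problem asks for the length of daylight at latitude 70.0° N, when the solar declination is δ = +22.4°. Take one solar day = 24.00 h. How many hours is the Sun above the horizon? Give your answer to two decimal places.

24.00 h

Sunrise equation: cos H₀ = −tan φ · tan δ = -1.1324 ≤ −1, so the Sun never sets (polar day) and H₀ = π.
Daylight = 2H₀/(2π) × 24.00 h = (3.1416/π) × 24.00 = 24.00 h.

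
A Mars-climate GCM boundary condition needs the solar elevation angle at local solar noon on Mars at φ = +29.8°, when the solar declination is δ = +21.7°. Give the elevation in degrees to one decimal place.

81.9°

At local noon the hour angle is zero, so the zenith angle equals |φ − δ| = |+29.8° − (+21.700°)| = 8.100°.
Elevation = 90° − 8.100° = 81.9°.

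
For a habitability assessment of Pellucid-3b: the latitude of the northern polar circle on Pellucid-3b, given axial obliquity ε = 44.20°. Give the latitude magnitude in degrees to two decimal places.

The polar circle is the lowest latitude that experiences at least one full rotation of continuous daylight at the northern-summer solstice; it lies at |ϕ| = 90° − ε = 90° − 44.20° = 45.80°.

45.80°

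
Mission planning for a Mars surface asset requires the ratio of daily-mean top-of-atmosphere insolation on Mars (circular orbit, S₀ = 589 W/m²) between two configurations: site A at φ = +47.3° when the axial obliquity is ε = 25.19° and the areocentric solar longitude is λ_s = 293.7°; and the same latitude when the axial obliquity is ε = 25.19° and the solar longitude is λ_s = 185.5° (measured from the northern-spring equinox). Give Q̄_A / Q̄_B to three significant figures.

Q̄_A / Q̄_B ≈ 0.383

— Configuration A (φ=+47.3°):
sin δ = sin 25.19° × sin 293.7° = -0.38973, so δ = -22.937°.
cos H₀ = −tan(+47.3°) tan(-22.937°) = 0.4586, H₀ = 1.0944 rad.
Bracket: H₀ sin φ sin δ + cos φ cos δ sin H₀ = 1.0944×0.73491×-0.38973 + 0.67816×0.92093×0.88864 = -0.313454 + 0.554989 = 0.241535.
Q̄ = (S₀/π) × [bracket] = (589/π) × 0.241535 = 45.284 W/m².
— Configuration B (φ=+47.3°):
Solar declination: sin δ = sin ε · sin λ_s = sin 25.19° × sin 185.5° = -0.04079, so δ = -2.338°.
cos H₀ = −tan(+47.3°) tan(-2.338°) = 0.0442, H₀ = 1.5265 rad.
Bracket: H₀ sin φ sin δ + cos φ cos δ sin H₀ = 1.5265×0.73491×-0.04079 + 0.67816×0.99917×0.99902 = -0.045760 + 0.676933 = 0.631173.
Q̄ = (S₀/π) × [bracket] = (589/π) × 0.631173 = 118.34 W/m².
Ratio Q̄_A / Q̄_B = 45.284 / 118.34 = 0.3827.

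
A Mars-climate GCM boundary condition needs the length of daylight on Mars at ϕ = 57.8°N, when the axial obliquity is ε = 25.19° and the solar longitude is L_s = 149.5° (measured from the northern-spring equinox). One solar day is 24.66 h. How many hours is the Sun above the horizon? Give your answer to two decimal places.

Solar declination: sin δ = sin ε · sin L_s = sin 25.19° × sin 149.5° = 0.21602, so δ = +12.475°.
cos h₀ = −tan ϕ · tan δ = −tan(+57.8°) × tan(+12.475°) = -0.3513, so h₀ = 1.9298 rad = 110.57°.
Daylight = 2h₀/(2π) × 24.66 h = (1.9298/π) × 24.66 = 15.15 h.

15.15 h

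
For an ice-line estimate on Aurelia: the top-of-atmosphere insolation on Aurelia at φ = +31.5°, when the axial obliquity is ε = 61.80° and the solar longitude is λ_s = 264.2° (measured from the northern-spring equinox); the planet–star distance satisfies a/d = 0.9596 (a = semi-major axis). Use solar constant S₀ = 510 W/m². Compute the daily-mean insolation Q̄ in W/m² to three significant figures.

Solar declination: sin δ = sin ε · sin λ_s = sin 61.80° × sin 264.2° = -0.87679, so δ = -61.258°.
cos H₀ = −tan(+31.5°) tan(-61.258°) = 1.1173 ≥ 1 ⇒ polar night, H₀ = 0 and Q̄ = 0.
Inverse-square distance factor (a/d)² = 0.9596² = 0.920832.

Q̄ ≈ 0.00 W/m²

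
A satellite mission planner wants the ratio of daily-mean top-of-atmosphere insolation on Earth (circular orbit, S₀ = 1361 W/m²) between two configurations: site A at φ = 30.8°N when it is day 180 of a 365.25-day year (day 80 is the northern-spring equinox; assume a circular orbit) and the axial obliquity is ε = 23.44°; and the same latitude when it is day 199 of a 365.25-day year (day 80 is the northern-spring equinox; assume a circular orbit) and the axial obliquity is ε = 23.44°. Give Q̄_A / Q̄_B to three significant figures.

— Configuration A (φ=+30.8°):
Solar longitude: λ_s = 360° × (180 − 80)/365.25 = 98.563°.
sin δ = sin 23.44° × sin 98.563° = 0.39335, so δ = +23.163°.
cos H₀ = −tan(+30.8°) tan(+23.163°) = -0.2550, H₀ = 1.8287 rad.
Bracket: H₀ sin φ sin δ + cos φ cos δ sin H₀ = 1.8287×0.51204×0.39335 + 0.85896×0.91939×0.96693 = 0.368320 + 0.763603 = 1.131923.
Q̄ = (S₀/π) × [bracket] = (1361/π) × 1.131923 = 490.37 W/m².
— Configuration B (φ=+30.8°):
Solar longitude: λ_s = 360° × (199 − 80)/365.25 = 117.290°.
sin δ = sin 23.44° × sin 117.290° = 0.35352, so δ = +20.702°.
cos H₀ = −tan(+30.8°) tan(+20.702°) = -0.2253, H₀ = 1.7980 rad.
Bracket: H₀ sin φ sin δ + cos φ cos δ sin H₀ = 1.7980×0.51204×0.35352 + 0.85896×0.93543×0.97429 = 0.325467 + 0.782839 = 1.108306.
Q̄ = (S₀/π) × [bracket] = (1361/π) × 1.108306 = 480.14 W/m².
Ratio Q̄_A / Q̄_B = 490.37 / 480.14 = 1.021.

Q̄_A / Q̄_B ≈ 1.02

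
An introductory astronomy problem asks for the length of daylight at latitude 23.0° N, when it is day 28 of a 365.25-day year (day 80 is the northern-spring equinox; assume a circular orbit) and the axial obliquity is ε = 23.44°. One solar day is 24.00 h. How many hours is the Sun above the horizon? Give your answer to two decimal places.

10.94 h

Solar longitude: L_s = 360° × (28 − 80)/365.25 = -51.253°, i.e. -51.253° + 360° = 308.747°.
sin δ = sin 23.44° × sin 308.747° = -0.31024, so δ = -18.074°.
cos h₀ = −tan ϕ · tan δ = −tan(+23.0°) × tan(-18.074°) = 0.1385, so h₀ = 1.4318 rad = 82.04°.
Daylight = 2h₀/(2π) × 24.00 h = (1.4318/π) × 24.00 = 10.94 h.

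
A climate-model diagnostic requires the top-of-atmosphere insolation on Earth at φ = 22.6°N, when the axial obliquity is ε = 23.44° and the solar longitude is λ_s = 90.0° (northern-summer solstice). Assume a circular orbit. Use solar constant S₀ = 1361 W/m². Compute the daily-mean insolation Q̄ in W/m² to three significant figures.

Solar declination: sin δ = sin ε · sin λ_s = sin 23.44° × sin 90.0° = 0.39779, so δ = +23.440°.
cos H₀ = −tan(+22.6°) tan(+23.440°) = -0.1805, H₀ = 1.7523 rad.
Bracket: H₀ sin φ sin δ + cos φ cos δ sin H₀ = 1.7523×0.38430×0.39779 + 0.92321×0.91748×0.98358 = 0.267875 + 0.833119 = 1.100994.
Q̄ = (S₀/π) × [bracket] = (1361/π) × 1.100994 = 477.0 W/m².

Q̄ ≈ 477 W/m²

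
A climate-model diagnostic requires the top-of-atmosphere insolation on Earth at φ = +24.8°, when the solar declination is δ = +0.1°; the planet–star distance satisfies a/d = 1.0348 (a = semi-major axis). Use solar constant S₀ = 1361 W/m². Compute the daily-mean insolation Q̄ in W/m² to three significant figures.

Q̄ ≈ 422 W/m²

cos H₀ = −tan(+24.8°) tan(+0.100°) = -0.0008, H₀ = 1.5716 rad.
Bracket: H₀ sin φ sin δ + cos φ cos δ sin H₀ = 1.5716×0.41945×0.00175 + 0.90778×1.00000×1.00000 = 0.001154 + 0.907780 = 0.908934.
Inverse-square distance factor (a/d)² = 1.0348² = 1.070811.
Q̄ = (S₀/π) × 1.070811 × [bracket] = (1361/π) × 1.070811 × 0.908934 = 421.7 W/m².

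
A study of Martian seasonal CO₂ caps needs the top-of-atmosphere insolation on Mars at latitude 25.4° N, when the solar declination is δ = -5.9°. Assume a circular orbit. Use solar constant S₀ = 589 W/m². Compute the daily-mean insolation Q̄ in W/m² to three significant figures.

cos H₀ = −tan(+25.4°) tan(-5.900°) = 0.0491, H₀ = 1.5217 rad.
Bracket: H₀ sin φ sin δ + cos φ cos δ sin H₀ = 1.5217×0.42894×-0.10279 + 0.90334×0.99470×0.99880 = -0.067093 + 0.897474 = 0.830381.
Q̄ = (S₀/π) × [bracket] = (589/π) × 0.830381 = 155.7 W/m².

Q̄ ≈ 156 W/m²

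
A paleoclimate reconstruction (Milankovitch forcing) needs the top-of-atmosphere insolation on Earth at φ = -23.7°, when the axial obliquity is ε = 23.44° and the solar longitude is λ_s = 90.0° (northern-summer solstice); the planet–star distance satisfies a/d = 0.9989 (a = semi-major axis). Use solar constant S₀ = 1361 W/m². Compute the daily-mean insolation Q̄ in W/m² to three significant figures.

Solar declination: sin δ = sin ε · sin λ_s = sin 23.44° × sin 90.0° = 0.39779, so δ = +23.440°.
cos H₀ = −tan(-23.7°) tan(+23.440°) = 0.1903, H₀ = 1.3793 rad.
Bracket: H₀ sin φ sin δ + cos φ cos δ sin H₀ = 1.3793×-0.40195×0.39779 + 0.91566×0.91748×0.98172 = -0.220539 + 0.824743 = 0.604204.
Inverse-square distance factor (a/d)² = 0.9989² = 0.997801.
Q̄ = (S₀/π) × 0.997801 × [bracket] = (1361/π) × 0.997801 × 0.604204 = 261.2 W/m².

Q̄ ≈ 261 W/m²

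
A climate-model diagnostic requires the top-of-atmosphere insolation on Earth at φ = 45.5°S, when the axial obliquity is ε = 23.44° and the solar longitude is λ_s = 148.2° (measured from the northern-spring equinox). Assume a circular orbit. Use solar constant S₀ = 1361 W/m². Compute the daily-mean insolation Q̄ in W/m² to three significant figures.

Solar declination: sin δ = sin ε · sin λ_s = sin 23.44° × sin 148.2° = 0.20962, so δ = +12.100°.
cos H₀ = −tan(-45.5°) tan(+12.100°) = 0.2182, H₀ = 1.3509 rad.
Bracket: H₀ sin φ sin δ + cos φ cos δ sin H₀ = 1.3509×-0.71325×0.20962 + 0.70091×0.97778×0.97591 = -0.201975 + 0.668826 = 0.466851.
Q̄ = (S₀/π) × [bracket] = (1361/π) × 0.466851 = 202.2 W/m².

Q̄ ≈ 202 W/m²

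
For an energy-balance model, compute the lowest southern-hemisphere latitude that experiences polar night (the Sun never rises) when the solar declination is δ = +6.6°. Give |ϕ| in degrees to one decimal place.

|ϕ| = 83.4°

Polar night requires cos h₀ = −tan ϕ tan δ ≥ 1, i.e. tan ϕ tan δ ≤ −1.
The boundary is |tan ϕ| · |tan δ| = 1, so |ϕ| = 90° − |δ| = 90° − 6.6° = 83.4° in the southern hemisphere.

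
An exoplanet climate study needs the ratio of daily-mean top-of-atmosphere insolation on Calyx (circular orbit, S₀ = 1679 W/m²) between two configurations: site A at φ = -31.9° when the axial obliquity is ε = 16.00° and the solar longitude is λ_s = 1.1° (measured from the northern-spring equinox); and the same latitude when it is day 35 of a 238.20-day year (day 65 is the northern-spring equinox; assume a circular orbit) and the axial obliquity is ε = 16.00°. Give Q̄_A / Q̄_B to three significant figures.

Q̄_A / Q̄_B ≈ 0.843

— Configuration A (φ=-31.9°):
Solar declination: sin δ = sin ε · sin λ_s = sin 16.00° × sin 1.1° = 0.00529, so δ = +0.303°.
cos H₀ = −tan(-31.9°) tan(+0.303°) = 0.0033, H₀ = 1.5675 rad.
Bracket: H₀ sin φ sin δ + cos φ cos δ sin H₀ = 1.5675×-0.52844×0.00529 + 0.84897×0.99999×0.99999 = -0.004382 + 0.848953 = 0.844571.
Q̄ = (S₀/π) × [bracket] = (1679/π) × 0.844571 = 451.37 W/m².
— Configuration B (φ=-31.9°):
Solar longitude: λ_s = 360° × (35 − 65)/238.20 = -45.340°, i.e. -45.340° + 360° = 314.660°.
sin δ = sin 16.00° × sin 314.660° = -0.19606, so δ = -11.307°.
cos H₀ = −tan(-31.9°) tan(-11.307°) = -0.1245, H₀ = 1.6956 rad.
Bracket: H₀ sin φ sin δ + cos φ cos δ sin H₀ = 1.6956×-0.52844×-0.19606 + 0.84897×0.98059×0.99223 = 0.175674 + 0.826023 = 1.001697.
Q̄ = (S₀/π) × [bracket] = (1679/π) × 1.001697 = 535.35 W/m².
Ratio Q̄_A / Q̄_B = 451.37 / 535.35 = 0.8431.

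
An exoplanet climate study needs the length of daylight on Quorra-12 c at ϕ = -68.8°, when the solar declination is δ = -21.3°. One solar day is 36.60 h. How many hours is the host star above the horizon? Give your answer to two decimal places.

36.60 h

Sunrise equation: cos h₀ = −tan ϕ · tan δ = -1.0052 ≤ −1, so the host star never sets (polar day) and h₀ = π.
Daylight = 2h₀/(2π) × 36.60 h = (3.1416/π) × 36.60 = 36.60 h.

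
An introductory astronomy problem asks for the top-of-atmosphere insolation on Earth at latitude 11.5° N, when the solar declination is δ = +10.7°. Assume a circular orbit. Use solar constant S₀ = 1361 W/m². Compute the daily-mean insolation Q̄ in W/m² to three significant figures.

Q̄ ≈ 443 W/m²

cos H₀ = −tan(+11.5°) tan(+10.700°) = -0.0384, H₀ = 1.6092 rad.
Bracket: H₀ sin φ sin δ + cos φ cos δ sin H₀ = 1.6092×0.19937×0.18567 + 0.97992×0.98261×0.99926 = 0.059568 + 0.962167 = 1.021735.
Q̄ = (S₀/π) × [bracket] = (1361/π) × 1.021735 = 442.6 W/m².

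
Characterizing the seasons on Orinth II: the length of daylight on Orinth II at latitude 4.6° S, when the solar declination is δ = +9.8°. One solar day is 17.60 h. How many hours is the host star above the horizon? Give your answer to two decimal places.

8.72 h

cos H₀ = −tan φ · tan δ = −tan(-4.6°) × tan(+9.800°) = 0.0139, so H₀ = 1.5569 rad = 89.20°.
Daylight = 2H₀/(2π) × 17.60 h = (1.5569/π) × 17.60 = 8.72 h.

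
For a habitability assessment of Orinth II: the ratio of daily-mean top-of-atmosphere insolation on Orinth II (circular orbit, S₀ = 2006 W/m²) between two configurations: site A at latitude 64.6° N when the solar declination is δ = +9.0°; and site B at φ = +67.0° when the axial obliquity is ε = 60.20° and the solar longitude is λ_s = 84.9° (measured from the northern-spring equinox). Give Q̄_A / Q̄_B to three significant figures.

Q̄_A / Q̄_B ≈ 0.268

— Configuration A (φ=+64.6°):
cos H₀ = −tan(+64.6°) tan(+9.000°) = -0.3336, H₀ = 1.9109 rad.
Bracket: H₀ sin φ sin δ + cos φ cos δ sin H₀ = 1.9109×0.90334×0.15643 + 0.42894×0.98769×0.94273 = 0.270028 + 0.399397 = 0.669425.
Q̄ = (S₀/π) × [bracket] = (2006/π) × 0.669425 = 427.45 W/m².
— Configuration B (φ=+67.0°):
Solar declination: sin δ = sin ε · sin λ_s = sin 60.20° × sin 84.9° = 0.86433, so δ = +59.806°.
cos H₀ = −tan(+67.0°) tan(+59.806°) = -4.0488 ≤ −1 ⇒ polar day, H₀ = π.
Bracket: H₀ sin φ sin δ + cos φ cos δ sin H₀ = 3.1416×0.92050×0.86433 + 0.39073×0.50293×0.00000 = 2.499506 + 0.000000 = 2.499506.
Q̄ = (S₀/π) × [bracket] = (2006/π) × 2.499506 = 1596.0 W/m².
Ratio Q̄_A / Q̄_B = 427.45 / 1596.0 = 0.2678.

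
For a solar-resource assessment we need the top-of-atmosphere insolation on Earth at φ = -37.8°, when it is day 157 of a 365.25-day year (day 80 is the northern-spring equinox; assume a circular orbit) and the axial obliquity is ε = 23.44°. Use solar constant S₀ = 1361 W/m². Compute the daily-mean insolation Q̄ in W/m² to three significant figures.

Q̄ ≈ 172 W/m²

Solar longitude: λ_s = 360° × (157 − 80)/365.25 = 75.893°.
sin δ = sin 23.44° × sin 75.893° = 0.38579, so δ = +22.693°.
cos H₀ = −tan(-37.8°) tan(+22.693°) = 0.3244, H₀ = 1.2405 rad.
Bracket: H₀ sin φ sin δ + cos φ cos δ sin H₀ = 1.2405×-0.61291×0.38579 + 0.79016×0.92259×0.94593 = -0.293322 + 0.689577 = 0.396255.
Q̄ = (S₀/π) × [bracket] = (1361/π) × 0.396255 = 171.7 W/m².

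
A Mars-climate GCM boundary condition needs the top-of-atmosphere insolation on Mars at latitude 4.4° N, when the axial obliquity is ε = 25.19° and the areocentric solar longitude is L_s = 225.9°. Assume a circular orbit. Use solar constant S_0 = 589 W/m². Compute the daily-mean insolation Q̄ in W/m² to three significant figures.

Q̄ ≈ 171 W/m²

sin δ = sin 25.19° × sin 225.9° = -0.30565, so δ = -17.797°.
cos h₀ = −tan(+4.4°) tan(-17.797°) = 0.0247, h₀ = 1.5461 rad.
Bracket: h₀ sin ϕ sin δ + cos ϕ cos δ sin h₀ = 1.5461×0.07672×-0.30565 + 0.99705×0.95214×0.99969 = -0.036255 + 0.949037 = 0.912782.
Q̄ = (S_0/π) × [bracket] = (589/π) × 0.912782 = 171.1 W/m².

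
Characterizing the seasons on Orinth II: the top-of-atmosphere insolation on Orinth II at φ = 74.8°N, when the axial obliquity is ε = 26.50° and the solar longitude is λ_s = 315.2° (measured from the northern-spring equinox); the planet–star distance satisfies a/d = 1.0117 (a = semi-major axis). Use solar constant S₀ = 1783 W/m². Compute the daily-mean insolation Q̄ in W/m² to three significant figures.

Solar declination: sin δ = sin ε · sin λ_s = sin 26.50° × sin 315.2° = -0.31441, so δ = -18.325°.
cos H₀ = −tan(+74.8°) tan(-18.325°) = 1.2190 ≥ 1 ⇒ polar night, H₀ = 0 and Q̄ = 0.
Inverse-square distance factor (a/d)² = 1.0117² = 1.023537.

Q̄ ≈ 0.00 W/m²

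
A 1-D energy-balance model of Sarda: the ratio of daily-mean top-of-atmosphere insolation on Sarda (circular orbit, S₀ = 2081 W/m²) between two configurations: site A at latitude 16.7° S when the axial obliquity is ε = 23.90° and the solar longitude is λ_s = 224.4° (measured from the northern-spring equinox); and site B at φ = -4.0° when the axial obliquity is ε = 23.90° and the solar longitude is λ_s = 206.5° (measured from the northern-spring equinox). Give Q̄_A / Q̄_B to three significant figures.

— Configuration A (φ=-16.7°):
Solar declination: sin δ = sin ε · sin λ_s = sin 23.90° × sin 224.4° = -0.28346, so δ = -16.467°.
cos H₀ = −tan(-16.7°) tan(-16.467°) = -0.0887, H₀ = 1.6596 rad.
Bracket: H₀ sin φ sin δ + cos φ cos δ sin H₀ = 1.6596×-0.28736×-0.28346 + 0.95782×0.95898×0.99606 = 0.135183 + 0.914911 = 1.050094.
Q̄ = (S₀/π) × [bracket] = (2081/π) × 1.050094 = 695.59 W/m².
— Configuration B (φ=-4.0°):
Solar declination: sin δ = sin ε · sin λ_s = sin 23.90° × sin 206.5° = -0.18077, so δ = -10.415°.
cos H₀ = −tan(-4.0°) tan(-10.415°) = -0.0129, H₀ = 1.5836 rad.
Bracket: H₀ sin φ sin δ + cos φ cos δ sin H₀ = 1.5836×-0.06976×-0.18077 + 0.99756×0.98352×0.99992 = 0.019970 + 0.981042 = 1.001012.
Q̄ = (S₀/π) × [bracket] = (2081/π) × 1.001012 = 663.07 W/m².
Ratio Q̄_A / Q̄_B = 695.59 / 663.07 = 1.049.

Q̄_A / Q̄_B ≈ 1.05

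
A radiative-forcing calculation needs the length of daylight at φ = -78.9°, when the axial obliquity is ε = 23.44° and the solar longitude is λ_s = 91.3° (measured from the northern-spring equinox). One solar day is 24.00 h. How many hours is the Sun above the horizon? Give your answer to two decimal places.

Solar declination: sin δ = sin ε · sin λ_s = sin 23.44° × sin 91.3° = 0.39769, so δ = +23.434°.
cos H₀ = −tan φ · tan δ = 2.2092 ≥ 1, so the Sun never rises (polar night) and H₀ = 0.
Daylight = 2H₀/(2π) × 24.00 h = (0.0000/π) × 24.00 = 0.00 h.

0.00 h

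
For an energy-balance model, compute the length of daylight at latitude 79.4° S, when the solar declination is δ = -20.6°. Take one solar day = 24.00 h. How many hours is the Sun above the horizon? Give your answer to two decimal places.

24.00 h

Sunrise equation: cos h₀ = −tan ϕ · tan δ = -2.0085 ≤ −1, so the Sun never sets (polar day) and h₀ = π.
Daylight = 2h₀/(2π) × 24.00 h = (3.1416/π) × 24.00 = 24.00 h.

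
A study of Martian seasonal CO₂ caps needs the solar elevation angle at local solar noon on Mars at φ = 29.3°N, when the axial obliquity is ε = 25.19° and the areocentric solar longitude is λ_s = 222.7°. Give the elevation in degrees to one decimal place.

sin δ = sin 25.19° × sin 222.7° = -0.28864, so δ = -16.777°.
At local noon the hour angle is zero, so the zenith angle equals |φ − δ| = |+29.3° − (-16.777°)| = 46.077°.
Elevation = 90° − 46.077° = 43.9°.

43.9°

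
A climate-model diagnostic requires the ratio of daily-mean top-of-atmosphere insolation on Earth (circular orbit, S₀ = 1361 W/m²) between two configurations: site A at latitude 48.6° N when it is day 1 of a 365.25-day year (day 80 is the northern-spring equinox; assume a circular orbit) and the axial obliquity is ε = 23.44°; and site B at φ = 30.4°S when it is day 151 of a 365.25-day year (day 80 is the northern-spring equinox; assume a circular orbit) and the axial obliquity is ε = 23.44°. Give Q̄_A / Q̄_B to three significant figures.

Q̄_A / Q̄_B ≈ 0.423

— Configuration A (φ=+48.6°):
Solar longitude: λ_s = 360° × (1 − 80)/365.25 = -77.864°, i.e. -77.864° + 360° = 282.136°.
sin δ = sin 23.44° × sin 282.136° = -0.38890, so δ = -22.886°.
cos H₀ = −tan(+48.6°) tan(-22.886°) = 0.4788, H₀ = 1.0715 rad.
Bracket: H₀ sin φ sin δ + cos φ cos δ sin H₀ = 1.0715×0.75011×-0.38890 + 0.66131×0.92128×0.87792 = -0.312576 + 0.534874 = 0.222298.
Q̄ = (S₀/π) × [bracket] = (1361/π) × 0.222298 = 96.304 W/m².
— Configuration B (φ=-30.4°):
Solar longitude: λ_s = 360° × (151 − 80)/365.25 = 69.979°.
sin δ = sin 23.44° × sin 69.979° = 0.37375, so δ = +21.947°.
cos H₀ = −tan(-30.4°) tan(+21.947°) = 0.2364, H₀ = 1.3321 rad.
Bracket: H₀ sin φ sin δ + cos φ cos δ sin H₀ = 1.3321×-0.50603×0.37375 + 0.86251×0.92753×0.97165 = -0.251938 + 0.777324 = 0.525386.
Q̄ = (S₀/π) × [bracket] = (1361/π) × 0.525386 = 227.61 W/m².
Ratio Q̄_A / Q̄_B = 96.304 / 227.61 = 0.4231.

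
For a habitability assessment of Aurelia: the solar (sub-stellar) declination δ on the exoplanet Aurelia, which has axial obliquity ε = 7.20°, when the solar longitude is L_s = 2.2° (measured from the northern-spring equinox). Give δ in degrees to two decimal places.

δ = +0.28°

sin δ = sin ε · sin L_s = sin 7.20° × sin 2.2° = 0.004811.
δ = arcsin(0.004811) = +0.28°.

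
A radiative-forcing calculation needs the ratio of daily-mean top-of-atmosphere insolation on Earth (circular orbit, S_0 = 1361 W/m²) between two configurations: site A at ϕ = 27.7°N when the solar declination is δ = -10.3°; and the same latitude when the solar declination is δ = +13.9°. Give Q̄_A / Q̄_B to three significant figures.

— Configuration A (ϕ=+27.7°):
cos h₀ = −tan(+27.7°) tan(-10.300°) = 0.0954, h₀ = 1.4752 rad.
Bracket: h₀ sin ϕ sin δ + cos ϕ cos δ sin h₀ = 1.4752×0.46484×-0.17880 + 0.88539×0.98389×0.99544 = -0.122609 + 0.867154 = 0.744545.
Q̄ = (S_0/π) × [bracket] = (1361/π) × 0.744545 = 322.55 W/m².
— Configuration B (ϕ=+27.7°):
cos h₀ = −tan(+27.7°) tan(+13.900°) = -0.1299, h₀ = 1.7011 rad.
Bracket: h₀ sin ϕ sin δ + cos ϕ cos δ sin h₀ = 1.7011×0.46484×0.24023 + 0.88539×0.97072×0.99152 = 0.189959 + 0.852178 = 1.042137.
Q̄ = (S_0/π) × [bracket] = (1361/π) × 1.042137 = 451.47 W/m².
Ratio Q̄_A / Q̄_B = 322.55 / 451.47 = 0.7144.

Q̄_A / Q̄_B ≈ 0.714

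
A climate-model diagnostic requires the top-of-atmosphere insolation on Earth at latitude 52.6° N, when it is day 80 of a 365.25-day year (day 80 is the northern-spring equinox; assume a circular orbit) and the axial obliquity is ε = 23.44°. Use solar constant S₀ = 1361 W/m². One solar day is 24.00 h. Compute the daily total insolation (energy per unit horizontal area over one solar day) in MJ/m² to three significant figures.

Solar longitude: λ_s = 360° × (80 − 80)/365.25 = 0.000°.
sin δ = sin 23.44° × sin 0.000° = 0.00000, so δ = +0.000°.
cos H₀ = −tan(+52.6°) tan(+0.000°) = -0.0000, H₀ = 1.5708 rad.
Bracket: H₀ sin φ sin δ + cos φ cos δ sin H₀ = 1.5708×0.79441×0.00000 + 0.60738×1.00000×1.00000 = 0.000000 + 0.607380 = 0.607380.
Q̄ = (S₀/π) × [bracket] = (1361/π) × 0.607380 = 263.13 W/m².
Daily total = Q̄ × 24.00 h × 3600 s/h = 263.13 × 24.00 × 3600 / 10⁶ = 22.73 MJ/m².

22.7 MJ/m²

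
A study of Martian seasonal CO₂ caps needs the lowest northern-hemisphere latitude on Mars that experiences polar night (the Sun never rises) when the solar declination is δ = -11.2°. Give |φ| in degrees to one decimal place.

Polar night requires cos H₀ = −tan φ tan δ ≥ 1, i.e. tan φ tan δ ≤ −1.
The boundary is |tan φ| · |tan δ| = 1, so |φ| = 90° − |δ| = 90° − 11.2° = 78.8° in the northern hemisphere.

|φ| = 78.8°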